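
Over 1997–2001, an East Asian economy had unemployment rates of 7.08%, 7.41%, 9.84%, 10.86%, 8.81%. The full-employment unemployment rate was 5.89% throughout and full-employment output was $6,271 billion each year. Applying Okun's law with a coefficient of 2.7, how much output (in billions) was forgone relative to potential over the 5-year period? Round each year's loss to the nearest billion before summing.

$2,463 billion

Year 1997: gap = -2.7 × (7.08 - 5.89) = -3.213%, loss ≈ 6271 × 3.213/100 ≈ 201.
Year 1998: gap = -2.7 × (7.41 - 5.89) = -4.104%, loss ≈ 6271 × 4.104/100 ≈ 257.
Year 1999: gap = -2.7 × (9.84 - 5.89) = -10.665%, loss ≈ 6271 × 10.665/100 ≈ 669.
Year 2000: gap = -2.7 × (10.86 - 5.89) = -13.419%, loss ≈ 6271 × 13.419/100 ≈ 842.
Year 2001: gap = -2.7 × (8.81 - 5.89) = -7.884%, loss ≈ 6271 × 7.884/100 ≈ 494.
Total lost output = 201 + 257 + 669 + 842 + 494 = 2463 billion.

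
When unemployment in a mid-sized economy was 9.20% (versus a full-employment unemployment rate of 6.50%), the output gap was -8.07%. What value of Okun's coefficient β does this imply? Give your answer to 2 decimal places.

Okun's law: output gap = -β × (u - u*).
-8.07 = -β × (9.2 - 6.5) = -β × 2.7, so β = 8.07/2.7 = 2.99.

β ≈ 2.99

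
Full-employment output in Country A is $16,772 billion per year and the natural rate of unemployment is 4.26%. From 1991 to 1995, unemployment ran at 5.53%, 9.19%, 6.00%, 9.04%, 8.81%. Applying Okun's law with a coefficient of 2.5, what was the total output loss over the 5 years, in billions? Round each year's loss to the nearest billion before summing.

$7,242 billion

Year 1991: gap = -2.5 × (5.53 - 4.26) = -3.175%, loss ≈ 16772 × 3.175/100 ≈ 533.
Year 1992: gap = -2.5 × (9.19 - 4.26) = -12.325%, loss ≈ 16772 × 12.325/100 ≈ 2067.
Year 1993: gap = -2.5 × (6 - 4.26) = -4.35%, loss ≈ 16772 × 4.35/100 ≈ 730.
Year 1994: gap = -2.5 × (9.04 - 4.26) = -11.95%, loss ≈ 16772 × 11.95/100 ≈ 2004.
Year 1995: gap = -2.5 × (8.81 - 4.26) = -11.375%, loss ≈ 16772 × 11.375/100 ≈ 1908.
Total lost output = 533 + 2067 + 730 + 2004 + 1908 = 7242 billion.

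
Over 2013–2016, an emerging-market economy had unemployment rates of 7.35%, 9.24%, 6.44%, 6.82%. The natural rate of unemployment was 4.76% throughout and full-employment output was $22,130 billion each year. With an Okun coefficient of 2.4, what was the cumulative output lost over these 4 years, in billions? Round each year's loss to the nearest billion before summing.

Year 2013: gap = -2.4 × (7.35 - 4.76) = -6.216%, loss ≈ 22130 × 6.216/100 ≈ 1376.
Year 2014: gap = -2.4 × (9.24 - 4.76) = -10.752%, loss ≈ 22130 × 10.752/100 ≈ 2379.
Year 2015: gap = -2.4 × (6.44 - 4.76) = -4.032%, loss ≈ 22130 × 4.032/100 ≈ 892.
Year 2016: gap = -2.4 × (6.82 - 4.76) = -4.944%, loss ≈ 22130 × 4.944/100 ≈ 1094.
Total lost output = 1376 + 2379 + 892 + 1094 = 5741 billion.

$5,741 billion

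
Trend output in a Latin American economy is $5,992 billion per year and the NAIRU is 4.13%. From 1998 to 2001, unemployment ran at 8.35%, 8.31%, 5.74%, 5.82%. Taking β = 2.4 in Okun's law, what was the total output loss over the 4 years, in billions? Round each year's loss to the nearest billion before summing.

$1,683 billion

Year 1998: gap = -2.4 × (8.35 - 4.13) = -10.128%, loss ≈ 5992 × 10.128/100 ≈ 607.
Year 1999: gap = -2.4 × (8.31 - 4.13) = -10.032%, loss ≈ 5992 × 10.032/100 ≈ 601.
Year 2000: gap = -2.4 × (5.74 - 4.13) = -3.864%, loss ≈ 5992 × 3.864/100 ≈ 232.
Year 2001: gap = -2.4 × (5.82 - 4.13) = -4.056%, loss ≈ 5992 × 4.056/100 ≈ 243.
Total lost output = 607 + 601 + 232 + 243 = 1683 billion.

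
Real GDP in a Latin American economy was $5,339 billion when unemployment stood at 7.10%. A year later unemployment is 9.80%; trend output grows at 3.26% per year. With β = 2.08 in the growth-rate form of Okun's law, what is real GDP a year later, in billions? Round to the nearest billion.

Δu = 9.8 - 7.1 = 2.7 points.
Okun's law (growth form): g_Y = g_Y* - β × Δu = 3.26 - 2.08 × (2.70) = 3.26 - 5.616 = -2.356%.
Real GDP in the next year = 5339 × (1 - 2.356/100) = 5339 × 0.97644 ≈ 5213 billion.

$5,213 billion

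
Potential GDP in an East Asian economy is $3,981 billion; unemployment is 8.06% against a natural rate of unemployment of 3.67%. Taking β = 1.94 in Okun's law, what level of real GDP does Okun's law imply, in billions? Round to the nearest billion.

Unemployment gap = 8.06 - 3.67 = 4.39 points, so the output gap is -1.94 × 4.39 = -8.5166%.
Actual GDP = 3981 × (1 - 8.5166/100) = 3981 × 0.914834 ≈ 3642 billion.

$3,642 billion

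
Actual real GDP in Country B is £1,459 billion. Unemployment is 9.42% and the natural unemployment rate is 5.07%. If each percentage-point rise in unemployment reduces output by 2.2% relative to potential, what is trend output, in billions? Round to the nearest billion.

£1,613 billion

Unemployment gap = 9.42 - 5.07 = 4.35 points, so output gap = -2.2 × 4.35 = -9.57%.
Since Y = Y* × (1 + gap/100), Y* = 1459/0.9043 ≈ 1613 billion.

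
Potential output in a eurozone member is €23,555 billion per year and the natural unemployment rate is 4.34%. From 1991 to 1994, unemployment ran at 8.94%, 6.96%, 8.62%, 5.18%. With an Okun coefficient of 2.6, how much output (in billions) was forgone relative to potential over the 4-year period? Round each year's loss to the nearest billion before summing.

Year 1991: gap = -2.6 × (8.94 - 4.34) = -11.96%, loss ≈ 23555 × 11.96/100 ≈ 2817.
Year 1992: gap = -2.6 × (6.96 - 4.34) = -6.812%, loss ≈ 23555 × 6.812/100 ≈ 1605.
Year 1993: gap = -2.6 × (8.62 - 4.34) = -11.128%, loss ≈ 23555 × 11.128/100 ≈ 2621.
Year 1994: gap = -2.6 × (5.18 - 4.34) = -2.184%, loss ≈ 23555 × 2.184/100 ≈ 514.
Total lost output = 2817 + 1605 + 2621 + 514 = 7557 billion.

€7,557 billion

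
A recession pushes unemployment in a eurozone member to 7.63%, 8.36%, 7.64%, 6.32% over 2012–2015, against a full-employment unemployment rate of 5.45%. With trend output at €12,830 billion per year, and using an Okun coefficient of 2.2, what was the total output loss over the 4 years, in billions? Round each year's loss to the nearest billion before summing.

Year 2012: gap = -2.2 × (7.63 - 5.45) = -4.796%, loss ≈ 12830 × 4.796/100 ≈ 615.
Year 2013: gap = -2.2 × (8.36 - 5.45) = -6.402%, loss ≈ 12830 × 6.402/100 ≈ 821.
Year 2014: gap = -2.2 × (7.64 - 5.45) = -4.818%, loss ≈ 12830 × 4.818/100 ≈ 618.
Year 2015: gap = -2.2 × (6.32 - 5.45) = -1.914%, loss ≈ 12830 × 1.914/100 ≈ 246.
Total lost output = 615 + 821 + 618 + 246 = 2300 billion.

€2,300 billion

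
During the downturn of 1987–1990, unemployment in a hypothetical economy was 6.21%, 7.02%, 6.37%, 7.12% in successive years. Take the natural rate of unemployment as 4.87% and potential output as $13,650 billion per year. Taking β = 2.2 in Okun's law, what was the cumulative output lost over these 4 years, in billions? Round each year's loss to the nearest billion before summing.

$2,174 billion

Year 1987: gap = -2.2 × (6.21 - 4.87) = -2.948%, loss ≈ 13650 × 2.948/100 ≈ 402.
Year 1988: gap = -2.2 × (7.02 - 4.87) = -4.73%, loss ≈ 13650 × 4.73/100 ≈ 646.
Year 1989: gap = -2.2 × (6.37 - 4.87) = -3.3%, loss ≈ 13650 × 3.3/100 ≈ 450.
Year 1990: gap = -2.2 × (7.12 - 4.87) = -4.95%, loss ≈ 13650 × 4.95/100 ≈ 676.
Total lost output = 402 + 646 + 450 + 676 = 2174 billion.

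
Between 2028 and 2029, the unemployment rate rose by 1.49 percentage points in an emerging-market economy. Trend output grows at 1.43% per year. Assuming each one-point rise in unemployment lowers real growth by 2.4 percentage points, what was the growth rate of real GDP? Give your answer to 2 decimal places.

-2.15%

Growth-rate Okun's law: g_Y = g_Y* - β × Δu.
g_Y = 1.43 - 2.4 × (1.49) = 1.43 - 3.576 = -2.146%, i.e. -2.15% to 2 d.p.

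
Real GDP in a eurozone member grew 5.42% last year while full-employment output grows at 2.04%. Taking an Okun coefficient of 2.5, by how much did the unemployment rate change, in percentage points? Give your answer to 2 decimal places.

Growth-rate Okun's law: g_Y = g_Y* - β × Δu, so Δu = (g_Y* - g_Y)/β.
Δu = (2.04 - 5.42)/2.5 = -3.38/2.5 = -1.35 percentage points.

-1.35 percentage points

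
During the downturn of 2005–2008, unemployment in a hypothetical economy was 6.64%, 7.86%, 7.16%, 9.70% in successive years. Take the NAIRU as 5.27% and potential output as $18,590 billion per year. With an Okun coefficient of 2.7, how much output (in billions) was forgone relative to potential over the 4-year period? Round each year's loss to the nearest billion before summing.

$5,161 billion

Year 2005: gap = -2.7 × (6.64 - 5.27) = -3.699%, loss ≈ 18590 × 3.699/100 ≈ 688.
Year 2006: gap = -2.7 × (7.86 - 5.27) = -6.993%, loss ≈ 18590 × 6.993/100 ≈ 1300.
Year 2007: gap = -2.7 × (7.16 - 5.27) = -5.103%, loss ≈ 18590 × 5.103/100 ≈ 949.
Year 2008: gap = -2.7 × (9.7 - 5.27) = -11.961%, loss ≈ 18590 × 11.961/100 ≈ 2224.
Total lost output = 688 + 1300 + 949 + 2224 = 5161 billion.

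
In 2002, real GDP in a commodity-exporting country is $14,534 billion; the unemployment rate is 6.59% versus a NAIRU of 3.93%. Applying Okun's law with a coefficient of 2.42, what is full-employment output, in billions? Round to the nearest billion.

Unemployment gap = 6.59 - 3.93 = 2.66 points, so output gap = -2.42 × 2.66 = -6.4372%.
Since Y = Y* × (1 + gap/100), Y* = 14534/0.935628 ≈ 15534 billion.

$15,534 billion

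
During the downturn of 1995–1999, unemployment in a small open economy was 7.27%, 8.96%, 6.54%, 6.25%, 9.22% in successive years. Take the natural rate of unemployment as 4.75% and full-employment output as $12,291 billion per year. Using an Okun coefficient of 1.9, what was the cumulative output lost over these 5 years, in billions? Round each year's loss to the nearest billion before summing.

$3,383 billion

Year 1995: gap = -1.9 × (7.27 - 4.75) = -4.788%, loss ≈ 12291 × 4.788/100 ≈ 588.
Year 1996: gap = -1.9 × (8.96 - 4.75) = -7.999%, loss ≈ 12291 × 7.999/100 ≈ 983.
Year 1997: gap = -1.9 × (6.54 - 4.75) = -3.401%, loss ≈ 12291 × 3.401/100 ≈ 418.
Year 1998: gap = -1.9 × (6.25 - 4.75) = -2.85%, loss ≈ 12291 × 2.85/100 ≈ 350.
Year 1999: gap = -1.9 × (9.22 - 4.75) = -8.493%, loss ≈ 12291 × 8.493/100 ≈ 1044.
Total lost output = 588 + 983 + 418 + 350 + 1044 = 3383 billion.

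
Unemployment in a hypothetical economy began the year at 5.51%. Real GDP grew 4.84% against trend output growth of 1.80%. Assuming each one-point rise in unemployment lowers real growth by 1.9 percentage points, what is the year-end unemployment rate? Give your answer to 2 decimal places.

3.91%

Growth-rate Okun's law: g_Y = g_Y* - β × Δu, so Δu = (g_Y* - g_Y)/β.
Δu = (1.8 - 4.84)/1.9 = -3.04/1.9 = -1.60 percentage points.
Year-end unemployment = 5.51 - 1.6 = 3.91%.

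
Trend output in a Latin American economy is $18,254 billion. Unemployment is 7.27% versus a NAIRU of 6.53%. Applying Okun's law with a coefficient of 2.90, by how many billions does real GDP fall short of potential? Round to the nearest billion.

$392 billion

Output gap = -2.90 × (7.27 - 6.53) = -2.9 × 0.74 = -2.146%.
Actual GDP ≈ 18254 × 0.97854 ≈ 17862 billion, so the shortfall is 18254 - 17862 = 392 billion.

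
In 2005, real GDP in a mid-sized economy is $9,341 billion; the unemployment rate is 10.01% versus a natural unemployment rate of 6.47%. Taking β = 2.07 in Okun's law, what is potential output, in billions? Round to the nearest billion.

Unemployment gap = 10.01 - 6.47 = 3.54 points, so output gap = -2.07 × 3.54 = -7.3278%.
Since Y = Y* × (1 + gap/100), Y* = 9341/0.926722 ≈ 10080 billion.

$10,080 billion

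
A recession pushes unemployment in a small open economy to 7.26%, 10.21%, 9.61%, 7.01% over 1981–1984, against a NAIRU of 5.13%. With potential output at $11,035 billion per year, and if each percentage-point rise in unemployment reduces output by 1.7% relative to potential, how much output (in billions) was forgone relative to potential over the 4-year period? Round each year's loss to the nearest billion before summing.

Year 1981: gap = -1.7 × (7.26 - 5.13) = -3.621%, loss ≈ 11035 × 3.621/100 ≈ 400.
Year 1982: gap = -1.7 × (10.21 - 5.13) = -8.636%, loss ≈ 11035 × 8.636/100 ≈ 953.
Year 1983: gap = -1.7 × (9.61 - 5.13) = -7.616%, loss ≈ 11035 × 7.616/100 ≈ 840.
Year 1984: gap = -1.7 × (7.01 - 5.13) = -3.196%, loss ≈ 11035 × 3.196/100 ≈ 353.
Total lost output = 400 + 953 + 840 + 353 = 2546 billion.

$2,546 billion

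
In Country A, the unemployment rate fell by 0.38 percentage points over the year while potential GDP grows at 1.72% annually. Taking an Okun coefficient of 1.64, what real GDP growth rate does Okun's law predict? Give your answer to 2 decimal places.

2.34%

Growth-rate Okun's law: g_Y = g_Y* - β × Δu.
g_Y = 1.72 - 1.64 × (-0.38) = 1.72 + 0.6232 = 2.3432%, i.e. 2.34% to 2 d.p.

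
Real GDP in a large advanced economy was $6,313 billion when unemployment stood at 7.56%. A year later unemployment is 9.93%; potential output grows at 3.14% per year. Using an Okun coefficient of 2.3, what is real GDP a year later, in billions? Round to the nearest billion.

Δu = 9.93 - 7.56 = 2.37 points.
Okun's law (growth form): g_Y = g_Y* - β × Δu = 3.14 - 2.3 × (2.37) = 3.14 - 5.451 = -2.311%.
Real GDP in the next year = 6313 × (1 - 2.311/100) = 6313 × 0.97689 ≈ 6167 billion.

$6,167 billion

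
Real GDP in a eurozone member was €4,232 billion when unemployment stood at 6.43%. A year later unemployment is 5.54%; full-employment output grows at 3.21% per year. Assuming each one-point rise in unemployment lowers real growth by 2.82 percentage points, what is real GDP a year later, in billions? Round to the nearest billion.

Δu = 5.54 - 6.43 = -0.89 points.
Okun's law (growth form): g_Y = g_Y* - β × Δu = 3.21 - 2.82 × (-0.89) = 3.21 + 2.5098 = 5.7198%.
Real GDP in the next year = 4232 × (1 + 5.7198/100) = 4232 × 1.057198 ≈ 4474 billion.

€4,474 billion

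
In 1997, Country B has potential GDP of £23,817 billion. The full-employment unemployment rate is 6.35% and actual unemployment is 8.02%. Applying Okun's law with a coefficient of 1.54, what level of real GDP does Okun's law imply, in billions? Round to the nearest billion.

Unemployment gap = 8.02 - 6.35 = 1.67 points, so the output gap is -1.54 × 1.67 = -2.5718%.
Actual GDP = 23817 × (1 - 2.5718/100) = 23817 × 0.974282 ≈ 23204 billion.

£23,204 billion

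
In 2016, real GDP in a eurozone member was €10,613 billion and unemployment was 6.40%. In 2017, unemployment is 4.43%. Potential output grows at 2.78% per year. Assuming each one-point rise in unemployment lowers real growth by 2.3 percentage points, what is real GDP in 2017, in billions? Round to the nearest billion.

Δu = 4.43 - 6.4 = -1.97 points.
Okun's law (growth form): g_Y = g_Y* - β × Δu = 2.78 - 2.3 × (-1.97) = 2.78 + 4.531 = 7.311%.
Real GDP in the next year = 10613 × (1 + 7.311/100) = 10613 × 1.07311 ≈ 11389 billion.

€11,389 billion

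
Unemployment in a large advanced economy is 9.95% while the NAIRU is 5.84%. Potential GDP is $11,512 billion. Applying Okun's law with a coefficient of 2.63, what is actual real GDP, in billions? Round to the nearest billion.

$10,268 billion

Unemployment gap = 9.95 - 5.84 = 4.11 points, so the output gap is -2.63 × 4.11 = -10.8093%.
Actual GDP = 11512 × (1 - 10.8093/100) = 11512 × 0.891907 ≈ 10268 billion.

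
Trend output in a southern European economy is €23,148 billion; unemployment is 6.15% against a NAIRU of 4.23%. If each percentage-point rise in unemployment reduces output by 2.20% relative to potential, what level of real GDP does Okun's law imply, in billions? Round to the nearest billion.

Unemployment gap = 6.15 - 4.23 = 1.92 points, so the output gap is -2.2 × 1.92 = -4.224%.
Actual GDP = 23148 × (1 - 4.224/100) = 23148 × 0.95776 ≈ 22170 billion.

€22,170 billion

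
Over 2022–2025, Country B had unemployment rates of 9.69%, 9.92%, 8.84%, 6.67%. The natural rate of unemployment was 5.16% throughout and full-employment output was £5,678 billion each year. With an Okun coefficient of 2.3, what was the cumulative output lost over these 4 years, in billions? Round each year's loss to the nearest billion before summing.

£1,892 billion

Year 2022: gap = -2.3 × (9.69 - 5.16) = -10.419%, loss ≈ 5678 × 10.419/100 ≈ 592.
Year 2023: gap = -2.3 × (9.92 - 5.16) = -10.948%, loss ≈ 5678 × 10.948/100 ≈ 622.
Year 2024: gap = -2.3 × (8.84 - 5.16) = -8.464%, loss ≈ 5678 × 8.464/100 ≈ 481.
Year 2025: gap = -2.3 × (6.67 - 5.16) = -3.473%, loss ≈ 5678 × 3.473/100 ≈ 197.
Total lost output = 592 + 622 + 481 + 197 = 1892 billion.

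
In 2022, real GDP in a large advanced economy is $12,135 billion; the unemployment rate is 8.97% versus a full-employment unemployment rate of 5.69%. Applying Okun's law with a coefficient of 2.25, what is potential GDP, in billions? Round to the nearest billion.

$13,102 billion

Unemployment gap = 8.97 - 5.69 = 3.28 points, so output gap = -2.25 × 3.28 = -7.38%.
Since Y = Y* × (1 + gap/100), Y* = 12135/0.9262 ≈ 13102 billion.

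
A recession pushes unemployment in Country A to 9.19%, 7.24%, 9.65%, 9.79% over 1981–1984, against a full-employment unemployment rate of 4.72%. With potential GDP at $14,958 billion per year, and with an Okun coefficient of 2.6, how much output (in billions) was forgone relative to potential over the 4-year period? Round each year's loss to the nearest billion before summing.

Year 1981: gap = -2.6 × (9.19 - 4.72) = -11.622%, loss ≈ 14958 × 11.622/100 ≈ 1738.
Year 1982: gap = -2.6 × (7.24 - 4.72) = -6.552%, loss ≈ 14958 × 6.552/100 ≈ 980.
Year 1983: gap = -2.6 × (9.65 - 4.72) = -12.818%, loss ≈ 14958 × 12.818/100 ≈ 1917.
Year 1984: gap = -2.6 × (9.79 - 4.72) = -13.182%, loss ≈ 14958 × 13.182/100 ≈ 1972.
Total lost output = 1738 + 980 + 1917 + 1972 = 6607 billion.

$6,607 billion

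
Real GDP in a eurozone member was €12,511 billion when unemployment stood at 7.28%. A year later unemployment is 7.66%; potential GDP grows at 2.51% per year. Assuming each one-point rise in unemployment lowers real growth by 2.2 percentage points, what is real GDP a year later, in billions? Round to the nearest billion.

€12,720 billion

Δu = 7.66 - 7.28 = 0.38 points.
Okun's law (growth form): g_Y = g_Y* - β × Δu = 2.51 - 2.2 × (0.38) = 2.51 - 0.836 = 1.674%.
Real GDP in the next year = 12511 × (1 + 1.674/100) = 12511 × 1.01674 ≈ 12720 billion.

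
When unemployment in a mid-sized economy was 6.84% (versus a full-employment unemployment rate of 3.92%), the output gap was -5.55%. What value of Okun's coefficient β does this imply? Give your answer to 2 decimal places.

Okun's law: output gap = -β × (u - u*).
-5.55 = -β × (6.84 - 3.92) = -β × 2.92, so β = 5.55/2.92 = 1.90.

β ≈ 1.90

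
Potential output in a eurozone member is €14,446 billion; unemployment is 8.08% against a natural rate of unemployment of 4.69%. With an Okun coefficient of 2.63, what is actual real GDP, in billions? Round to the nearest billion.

€13,158 billion

Unemployment gap = 8.08 - 4.69 = 3.39 points, so the output gap is -2.63 × 3.39 = -8.9157%.
Actual GDP = 14446 × (1 - 8.9157/100) = 14446 × 0.910843 ≈ 13158 billion.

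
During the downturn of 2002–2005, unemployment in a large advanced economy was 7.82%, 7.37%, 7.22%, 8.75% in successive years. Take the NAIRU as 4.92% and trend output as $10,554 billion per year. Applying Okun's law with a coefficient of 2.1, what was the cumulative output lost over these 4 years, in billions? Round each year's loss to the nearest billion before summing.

Year 2002: gap = -2.1 × (7.82 - 4.92) = -6.09%, loss ≈ 10554 × 6.09/100 ≈ 643.
Year 2003: gap = -2.1 × (7.37 - 4.92) = -5.145%, loss ≈ 10554 × 5.145/100 ≈ 543.
Year 2004: gap = -2.1 × (7.22 - 4.92) = -4.83%, loss ≈ 10554 × 4.83/100 ≈ 510.
Year 2005: gap = -2.1 × (8.75 - 4.92) = -8.043%, loss ≈ 10554 × 8.043/100 ≈ 849.
Total lost output = 643 + 543 + 510 + 849 = 2545 billion.

$2,545 billion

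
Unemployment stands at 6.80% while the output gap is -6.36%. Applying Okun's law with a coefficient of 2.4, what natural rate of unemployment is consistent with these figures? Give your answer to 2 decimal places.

4.15%

From Okun's law, u - u* = -(output gap)/β = -(-6.36)/2.4 = 2.65 points.
So u* = 6.8 - 2.65 = 4.15%.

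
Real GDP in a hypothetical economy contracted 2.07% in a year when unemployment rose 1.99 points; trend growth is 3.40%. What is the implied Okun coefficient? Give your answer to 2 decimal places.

Growth form: g_Y = g_Y* - β × Δu, so β = (g_Y* - g_Y)/Δu.
β = (3.4 + 2.07)/1.99 = 5.47/1.99 = 2.75.

β ≈ 2.75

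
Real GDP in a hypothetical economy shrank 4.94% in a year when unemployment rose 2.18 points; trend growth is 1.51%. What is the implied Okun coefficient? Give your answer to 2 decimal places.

Growth form: g_Y = g_Y* - β × Δu, so β = (g_Y* - g_Y)/Δu.
β = (1.51 + 4.94)/2.18 = 6.45/2.18 = 2.96.

β ≈ 2.96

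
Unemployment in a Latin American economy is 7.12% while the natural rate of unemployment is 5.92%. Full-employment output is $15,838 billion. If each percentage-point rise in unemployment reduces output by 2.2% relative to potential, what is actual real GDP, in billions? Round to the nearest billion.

Unemployment gap = 7.12 - 5.92 = 1.2 points, so the output gap is -2.2 × 1.2 = -2.64%.
Actual GDP = 15838 × (1 - 2.64/100) = 15838 × 0.9736 ≈ 15420 billion.

$15,420 billion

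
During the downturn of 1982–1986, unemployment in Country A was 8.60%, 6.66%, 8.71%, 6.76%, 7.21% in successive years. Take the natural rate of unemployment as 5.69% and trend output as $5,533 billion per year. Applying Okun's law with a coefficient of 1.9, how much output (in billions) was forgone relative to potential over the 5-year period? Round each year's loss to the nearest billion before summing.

Year 1982: gap = -1.9 × (8.6 - 5.69) = -5.529%, loss ≈ 5533 × 5.529/100 ≈ 306.
Year 1983: gap = -1.9 × (6.66 - 5.69) = -1.843%, loss ≈ 5533 × 1.843/100 ≈ 102.
Year 1984: gap = -1.9 × (8.71 - 5.69) = -5.738%, loss ≈ 5533 × 5.738/100 ≈ 317.
Year 1985: gap = -1.9 × (6.76 - 5.69) = -2.033%, loss ≈ 5533 × 2.033/100 ≈ 112.
Year 1986: gap = -1.9 × (7.21 - 5.69) = -2.888%, loss ≈ 5533 × 2.888/100 ≈ 160.
Total lost output = 306 + 102 + 317 + 112 + 160 = 997 billion.

$997 billion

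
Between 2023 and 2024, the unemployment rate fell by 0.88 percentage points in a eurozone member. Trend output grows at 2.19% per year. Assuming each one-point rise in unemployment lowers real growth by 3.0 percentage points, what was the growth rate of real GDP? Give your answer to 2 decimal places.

Growth-rate Okun's law: g_Y = g_Y* - β × Δu.
g_Y = 2.19 - 3.0 × (-0.88) = 2.19 + 2.64 = 4.83%, i.e. 4.83% to 2 d.p.

4.83%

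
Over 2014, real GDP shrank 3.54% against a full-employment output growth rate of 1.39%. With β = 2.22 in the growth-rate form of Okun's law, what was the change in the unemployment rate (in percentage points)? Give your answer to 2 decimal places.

Growth-rate Okun's law: g_Y = g_Y* - β × Δu, so Δu = (g_Y* - g_Y)/β.
Δu = (1.39 + 3.54)/2.22 = 4.93/2.22 = 2.22 percentage points.

2.22 percentage points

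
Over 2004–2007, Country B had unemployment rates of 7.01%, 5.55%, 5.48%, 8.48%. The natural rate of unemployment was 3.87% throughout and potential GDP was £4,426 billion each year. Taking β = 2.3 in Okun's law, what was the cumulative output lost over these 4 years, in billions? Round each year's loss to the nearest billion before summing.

£1,124 billion

Year 2004: gap = -2.3 × (7.01 - 3.87) = -7.222%, loss ≈ 4426 × 7.222/100 ≈ 320.
Year 2005: gap = -2.3 × (5.55 - 3.87) = -3.864%, loss ≈ 4426 × 3.864/100 ≈ 171.
Year 2006: gap = -2.3 × (5.48 - 3.87) = -3.703%, loss ≈ 4426 × 3.703/100 ≈ 164.
Year 2007: gap = -2.3 × (8.48 - 3.87) = -10.603%, loss ≈ 4426 × 10.603/100 ≈ 469.
Total lost output = 320 + 171 + 164 + 469 = 1124 billion.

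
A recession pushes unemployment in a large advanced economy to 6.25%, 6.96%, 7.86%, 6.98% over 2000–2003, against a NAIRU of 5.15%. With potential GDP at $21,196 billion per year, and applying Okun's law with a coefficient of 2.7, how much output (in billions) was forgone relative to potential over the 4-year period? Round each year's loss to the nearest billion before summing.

Year 2000: gap = -2.7 × (6.25 - 5.15) = -2.97%, loss ≈ 21196 × 2.97/100 ≈ 630.
Year 2001: gap = -2.7 × (6.96 - 5.15) = -4.887%, loss ≈ 21196 × 4.887/100 ≈ 1036.
Year 2002: gap = -2.7 × (7.86 - 5.15) = -7.317%, loss ≈ 21196 × 7.317/100 ≈ 1551.
Year 2003: gap = -2.7 × (6.98 - 5.15) = -4.941%, loss ≈ 21196 × 4.941/100 ≈ 1047.
Total lost output = 630 + 1036 + 1551 + 1047 = 4264 billion.

$4,264 billion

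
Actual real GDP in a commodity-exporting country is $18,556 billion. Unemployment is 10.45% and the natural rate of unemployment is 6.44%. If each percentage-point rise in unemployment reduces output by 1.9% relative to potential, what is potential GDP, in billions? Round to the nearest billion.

$20,086 billion

Unemployment gap = 10.45 - 6.44 = 4.01 points, so output gap = -1.9 × 4.01 = -7.619%.
Since Y = Y* × (1 + gap/100), Y* = 18556/0.92381 ≈ 20086 billion.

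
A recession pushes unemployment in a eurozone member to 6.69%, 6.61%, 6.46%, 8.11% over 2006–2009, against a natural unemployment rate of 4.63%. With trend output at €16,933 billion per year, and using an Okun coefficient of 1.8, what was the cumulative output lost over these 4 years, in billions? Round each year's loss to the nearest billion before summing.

Year 2006: gap = -1.8 × (6.69 - 4.63) = -3.708%, loss ≈ 16933 × 3.708/100 ≈ 628.
Year 2007: gap = -1.8 × (6.61 - 4.63) = -3.564%, loss ≈ 16933 × 3.564/100 ≈ 603.
Year 2008: gap = -1.8 × (6.46 - 4.63) = -3.294%, loss ≈ 16933 × 3.294/100 ≈ 558.
Year 2009: gap = -1.8 × (8.11 - 4.63) = -6.264%, loss ≈ 16933 × 6.264/100 ≈ 1061.
Total lost output = 628 + 603 + 558 + 1061 = 2850 billion.

€2,850 billion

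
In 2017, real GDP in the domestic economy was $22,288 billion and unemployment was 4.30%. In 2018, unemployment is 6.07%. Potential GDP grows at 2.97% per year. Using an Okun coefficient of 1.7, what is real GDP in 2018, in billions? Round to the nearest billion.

Δu = 6.07 - 4.3 = 1.77 points.
Okun's law (growth form): g_Y = g_Y* - β × Δu = 2.97 - 1.7 × (1.77) = 2.97 - 3.009 = -0.039%.
Real GDP in the next year = 22288 × (1 - 0.039/100) = 22288 × 0.99961 ≈ 22279 billion.

$22,279 billion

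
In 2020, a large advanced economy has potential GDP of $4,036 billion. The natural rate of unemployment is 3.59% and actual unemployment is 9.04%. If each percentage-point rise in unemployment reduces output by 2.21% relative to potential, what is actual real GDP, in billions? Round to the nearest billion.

Unemployment gap = 9.04 - 3.59 = 5.45 points, so the output gap is -2.21 × 5.45 = -12.0445%.
Actual GDP = 4036 × (1 - 12.0445/100) = 4036 × 0.879555 ≈ 3550 billion.

$3,550 billion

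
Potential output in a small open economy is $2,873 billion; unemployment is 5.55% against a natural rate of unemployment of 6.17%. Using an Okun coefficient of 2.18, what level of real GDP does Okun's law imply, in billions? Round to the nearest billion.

$2,912 billion

Unemployment gap = 5.55 - 6.17 = -0.62 points, so the output gap is -2.18 × (-0.62) = 1.3516%.
Actual GDP = 2873 × (1 + 1.3516/100) = 2873 × 1.013516 ≈ 2912 billion.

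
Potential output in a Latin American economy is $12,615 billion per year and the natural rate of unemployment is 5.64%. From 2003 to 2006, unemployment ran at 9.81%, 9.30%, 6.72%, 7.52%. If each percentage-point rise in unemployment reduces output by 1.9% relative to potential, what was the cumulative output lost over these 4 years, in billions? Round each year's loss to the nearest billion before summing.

$2,586 billion

Year 2003: gap = -1.9 × (9.81 - 5.64) = -7.923%, loss ≈ 12615 × 7.923/100 ≈ 999.
Year 2004: gap = -1.9 × (9.3 - 5.64) = -6.954%, loss ≈ 12615 × 6.954/100 ≈ 877.
Year 2005: gap = -1.9 × (6.72 - 5.64) = -2.052%, loss ≈ 12615 × 2.052/100 ≈ 259.
Year 2006: gap = -1.9 × (7.52 - 5.64) = -3.572%, loss ≈ 12615 × 3.572/100 ≈ 451.
Total lost output = 999 + 877 + 259 + 451 = 2586 billion.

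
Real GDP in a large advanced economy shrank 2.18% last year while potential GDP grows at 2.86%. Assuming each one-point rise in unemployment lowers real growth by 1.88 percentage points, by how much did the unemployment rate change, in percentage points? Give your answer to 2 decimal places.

Growth-rate Okun's law: g_Y = g_Y* - β × Δu, so Δu = (g_Y* - g_Y)/β.
Δu = (2.86 + 2.18)/1.88 = 5.04/1.88 = 2.68 percentage points.

2.68 percentage points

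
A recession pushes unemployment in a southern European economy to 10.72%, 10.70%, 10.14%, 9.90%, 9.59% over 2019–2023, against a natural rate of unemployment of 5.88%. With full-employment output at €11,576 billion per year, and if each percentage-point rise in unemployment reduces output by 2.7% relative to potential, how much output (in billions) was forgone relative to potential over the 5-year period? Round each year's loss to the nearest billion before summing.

€6,767 billion

Year 2019: gap = -2.7 × (10.72 - 5.88) = -13.068%, loss ≈ 11576 × 13.068/100 ≈ 1513.
Year 2020: gap = -2.7 × (10.7 - 5.88) = -13.014%, loss ≈ 11576 × 13.014/100 ≈ 1507.
Year 2021: gap = -2.7 × (10.14 - 5.88) = -11.502%, loss ≈ 11576 × 11.502/100 ≈ 1331.
Year 2022: gap = -2.7 × (9.9 - 5.88) = -10.854%, loss ≈ 11576 × 10.854/100 ≈ 1256.
Year 2023: gap = -2.7 × (9.59 - 5.88) = -10.017%, loss ≈ 11576 × 10.017/100 ≈ 1160.
Total lost output = 1513 + 1507 + 1331 + 1256 + 1160 = 6767 billion.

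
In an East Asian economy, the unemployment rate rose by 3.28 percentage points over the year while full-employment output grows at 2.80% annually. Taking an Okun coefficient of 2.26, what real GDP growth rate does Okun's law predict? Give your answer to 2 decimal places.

-4.61%

Growth-rate Okun's law: g_Y = g_Y* - β × Δu.
g_Y = 2.80 - 2.26 × (3.28) = 2.8 - 7.4128 = -4.6128%, i.e. -4.61% to 2 d.p.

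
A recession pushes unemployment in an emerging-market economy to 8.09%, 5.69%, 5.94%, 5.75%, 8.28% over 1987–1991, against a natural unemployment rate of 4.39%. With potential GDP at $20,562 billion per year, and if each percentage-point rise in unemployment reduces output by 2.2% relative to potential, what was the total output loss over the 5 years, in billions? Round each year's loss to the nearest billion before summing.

Year 1987: gap = -2.2 × (8.09 - 4.39) = -8.14%, loss ≈ 20562 × 8.14/100 ≈ 1674.
Year 1988: gap = -2.2 × (5.69 - 4.39) = -2.86%, loss ≈ 20562 × 2.86/100 ≈ 588.
Year 1989: gap = -2.2 × (5.94 - 4.39) = -3.41%, loss ≈ 20562 × 3.41/100 ≈ 701.
Year 1990: gap = -2.2 × (5.75 - 4.39) = -2.992%, loss ≈ 20562 × 2.992/100 ≈ 615.
Year 1991: gap = -2.2 × (8.28 - 4.39) = -8.558%, loss ≈ 20562 × 8.558/100 ≈ 1760.
Total lost output = 1674 + 588 + 701 + 615 + 1760 = 5338 billion.

$5,338 billion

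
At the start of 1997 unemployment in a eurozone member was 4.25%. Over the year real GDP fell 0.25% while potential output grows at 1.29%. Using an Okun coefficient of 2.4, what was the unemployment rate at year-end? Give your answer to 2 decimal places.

Growth-rate Okun's law: g_Y = g_Y* - β × Δu, so Δu = (g_Y* - g_Y)/β.
Δu = (1.29 + 0.25)/2.4 = 1.54/2.4 = 0.64 percentage points.
Year-end unemployment = 4.25 + 0.64 = 4.89%.

4.89%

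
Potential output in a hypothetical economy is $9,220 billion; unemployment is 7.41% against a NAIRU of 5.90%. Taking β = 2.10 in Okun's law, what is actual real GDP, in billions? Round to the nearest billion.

Unemployment gap = 7.41 - 5.9 = 1.51 points, so the output gap is -2.1 × 1.51 = -3.171%.
Actual GDP = 9220 × (1 - 3.171/100) = 9220 × 0.96829 ≈ 8928 billion.

$8,928 billion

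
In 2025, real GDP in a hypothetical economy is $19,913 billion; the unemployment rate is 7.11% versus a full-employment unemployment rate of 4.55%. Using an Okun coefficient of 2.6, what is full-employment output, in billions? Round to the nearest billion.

$21,333 billion

Unemployment gap = 7.11 - 4.55 = 2.56 points, so output gap = -2.6 × 2.56 = -6.656%.
Since Y = Y* × (1 + gap/100), Y* = 19913/0.93344 ≈ 21333 billion.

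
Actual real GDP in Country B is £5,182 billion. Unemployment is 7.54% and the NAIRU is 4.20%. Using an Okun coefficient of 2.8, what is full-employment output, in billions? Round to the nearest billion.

Unemployment gap = 7.54 - 4.2 = 3.34 points, so output gap = -2.8 × 3.34 = -9.352%.
Since Y = Y* × (1 + gap/100), Y* = 5182/0.90648 ≈ 5717 billion.

£5,717 billion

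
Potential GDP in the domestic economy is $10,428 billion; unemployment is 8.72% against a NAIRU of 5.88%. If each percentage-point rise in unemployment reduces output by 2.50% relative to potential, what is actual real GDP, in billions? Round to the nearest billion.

Unemployment gap = 8.72 - 5.88 = 2.84 points, so the output gap is -2.5 × 2.84 = -7.1%.
Actual GDP = 10428 × (1 - 7.1/100) = 10428 × 0.929 ≈ 9688 billion.

$9,688 billion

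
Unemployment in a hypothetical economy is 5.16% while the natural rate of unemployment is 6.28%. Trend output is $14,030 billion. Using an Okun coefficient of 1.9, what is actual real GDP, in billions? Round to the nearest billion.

$14,329 billion

Unemployment gap = 5.16 - 6.28 = -1.12 points, so the output gap is -1.9 × (-1.12) = 2.128%.
Actual GDP = 14030 × (1 + 2.128/100) = 14030 × 1.02128 ≈ 14329 billion.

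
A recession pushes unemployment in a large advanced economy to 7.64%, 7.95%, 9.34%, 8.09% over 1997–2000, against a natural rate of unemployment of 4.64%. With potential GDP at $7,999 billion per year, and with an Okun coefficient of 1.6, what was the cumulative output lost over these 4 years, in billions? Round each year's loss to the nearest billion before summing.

Year 1997: gap = -1.6 × (7.64 - 4.64) = -4.8%, loss ≈ 7999 × 4.8/100 ≈ 384.
Year 1998: gap = -1.6 × (7.95 - 4.64) = -5.296%, loss ≈ 7999 × 5.296/100 ≈ 424.
Year 1999: gap = -1.6 × (9.34 - 4.64) = -7.52%, loss ≈ 7999 × 7.52/100 ≈ 602.
Year 2000: gap = -1.6 × (8.09 - 4.64) = -5.52%, loss ≈ 7999 × 5.52/100 ≈ 442.
Total lost output = 384 + 424 + 602 + 442 = 1852 billion.

$1,852 billion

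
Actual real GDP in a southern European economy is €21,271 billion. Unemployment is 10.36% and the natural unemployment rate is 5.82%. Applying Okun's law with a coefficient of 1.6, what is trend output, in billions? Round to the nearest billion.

€22,937 billion

Unemployment gap = 10.36 - 5.82 = 4.54 points, so output gap = -1.6 × 4.54 = -7.264%.
Since Y = Y* × (1 + gap/100), Y* = 21271/0.92736 ≈ 22937 billion.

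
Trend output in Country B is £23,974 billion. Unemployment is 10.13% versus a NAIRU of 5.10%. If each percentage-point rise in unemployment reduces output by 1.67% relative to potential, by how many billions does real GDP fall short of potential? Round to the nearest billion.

£2,014 billion

Output gap = -1.67 × (10.13 - 5.1) = -1.67 × 5.03 = -8.4001%.
Actual GDP ≈ 23974 × 0.915999 ≈ 21960 billion, so the shortfall is 23974 - 21960 = 2014 billion.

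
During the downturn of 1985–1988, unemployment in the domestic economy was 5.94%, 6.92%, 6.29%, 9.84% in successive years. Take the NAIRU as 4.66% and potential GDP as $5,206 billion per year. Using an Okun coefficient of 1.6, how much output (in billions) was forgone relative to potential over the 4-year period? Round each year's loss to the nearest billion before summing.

Year 1985: gap = -1.6 × (5.94 - 4.66) = -2.048%, loss ≈ 5206 × 2.048/100 ≈ 107.
Year 1986: gap = -1.6 × (6.92 - 4.66) = -3.616%, loss ≈ 5206 × 3.616/100 ≈ 188.
Year 1987: gap = -1.6 × (6.29 - 4.66) = -2.608%, loss ≈ 5206 × 2.608/100 ≈ 136.
Year 1988: gap = -1.6 × (9.84 - 4.66) = -8.288%, loss ≈ 5206 × 8.288/100 ≈ 431.
Total lost output = 107 + 188 + 136 + 431 = 862 billion.

$862 billion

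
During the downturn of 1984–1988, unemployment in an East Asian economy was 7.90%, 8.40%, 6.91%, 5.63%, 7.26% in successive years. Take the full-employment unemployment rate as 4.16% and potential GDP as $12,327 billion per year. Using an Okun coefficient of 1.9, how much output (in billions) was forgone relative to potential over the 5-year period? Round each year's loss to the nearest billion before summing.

$3,583 billion

Year 1984: gap = -1.9 × (7.9 - 4.16) = -7.106%, loss ≈ 12327 × 7.106/100 ≈ 876.
Year 1985: gap = -1.9 × (8.4 - 4.16) = -8.056%, loss ≈ 12327 × 8.056/100 ≈ 993.
Year 1986: gap = -1.9 × (6.91 - 4.16) = -5.225%, loss ≈ 12327 × 5.225/100 ≈ 644.
Year 1987: gap = -1.9 × (5.63 - 4.16) = -2.793%, loss ≈ 12327 × 2.793/100 ≈ 344.
Year 1988: gap = -1.9 × (7.26 - 4.16) = -5.89%, loss ≈ 12327 × 5.89/100 ≈ 726.
Total lost output = 876 + 993 + 644 + 344 + 726 = 3583 billion.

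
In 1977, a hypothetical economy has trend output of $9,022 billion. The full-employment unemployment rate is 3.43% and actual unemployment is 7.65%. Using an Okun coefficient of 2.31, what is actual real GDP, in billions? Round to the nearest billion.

Unemployment gap = 7.65 - 3.43 = 4.22 points, so the output gap is -2.31 × 4.22 = -9.7482%.
Actual GDP = 9022 × (1 - 9.7482/100) = 9022 × 0.902518 ≈ 8143 billion.

$8,143 billion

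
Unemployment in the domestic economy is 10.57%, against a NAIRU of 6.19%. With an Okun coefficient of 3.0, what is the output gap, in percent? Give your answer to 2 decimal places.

The unemployment gap is 10.57 - 6.19 = 4.38 percentage points.
Okun's law gives an output gap of -3 × 4.38 = -13.14%, i.e. 13.14% below potential.

-13.14%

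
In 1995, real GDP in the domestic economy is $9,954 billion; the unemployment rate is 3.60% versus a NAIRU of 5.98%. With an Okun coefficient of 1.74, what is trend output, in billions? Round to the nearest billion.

Unemployment gap = 3.6 - 5.98 = -2.38 points, so output gap = -1.74 × (-2.38) = 4.1412%.
Since Y = Y* × (1 + gap/100), Y* = 9954/1.041412 ≈ 9558 billion.

$9,558 billion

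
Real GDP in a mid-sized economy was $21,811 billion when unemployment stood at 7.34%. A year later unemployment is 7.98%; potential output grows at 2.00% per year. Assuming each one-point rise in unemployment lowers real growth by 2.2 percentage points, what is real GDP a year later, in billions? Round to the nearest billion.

Δu = 7.98 - 7.34 = 0.64 points.
Okun's law (growth form): g_Y = g_Y* - β × Δu = 2.00 - 2.2 × (0.64) = 2 - 1.408 = 0.592%.
Real GDP in the next year = 21811 × (1 + 0.592/100) = 21811 × 1.00592 ≈ 21940 billion.

$21,940 billion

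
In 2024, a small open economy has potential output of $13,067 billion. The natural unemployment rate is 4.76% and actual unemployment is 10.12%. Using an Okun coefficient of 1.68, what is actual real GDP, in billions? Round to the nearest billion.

$11,890 billion

Unemployment gap = 10.12 - 4.76 = 5.36 points, so the output gap is -1.68 × 5.36 = -9.0048%.
Actual GDP = 13067 × (1 - 9.0048/100) = 13067 × 0.909952 ≈ 11890 billion.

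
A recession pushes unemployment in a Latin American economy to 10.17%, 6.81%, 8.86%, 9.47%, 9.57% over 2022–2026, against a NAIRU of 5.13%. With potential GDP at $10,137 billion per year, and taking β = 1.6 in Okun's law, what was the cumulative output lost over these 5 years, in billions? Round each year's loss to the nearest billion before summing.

$3,118 billion

Year 2022: gap = -1.6 × (10.17 - 5.13) = -8.064%, loss ≈ 10137 × 8.064/100 ≈ 817.
Year 2023: gap = -1.6 × (6.81 - 5.13) = -2.688%, loss ≈ 10137 × 2.688/100 ≈ 272.
Year 2024: gap = -1.6 × (8.86 - 5.13) = -5.968%, loss ≈ 10137 × 5.968/100 ≈ 605.
Year 2025: gap = -1.6 × (9.47 - 5.13) = -6.944%, loss ≈ 10137 × 6.944/100 ≈ 704.
Year 2026: gap = -1.6 × (9.57 - 5.13) = -7.104%, loss ≈ 10137 × 7.104/100 ≈ 720.
Total lost output = 817 + 272 + 605 + 704 + 720 = 3118 billion.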